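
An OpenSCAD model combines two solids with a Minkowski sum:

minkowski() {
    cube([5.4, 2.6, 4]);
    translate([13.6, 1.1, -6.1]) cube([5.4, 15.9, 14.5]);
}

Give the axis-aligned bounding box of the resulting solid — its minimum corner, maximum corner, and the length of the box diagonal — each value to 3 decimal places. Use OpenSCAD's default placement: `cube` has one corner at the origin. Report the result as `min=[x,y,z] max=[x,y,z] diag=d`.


A = translate([13.6, 1.1, -6.1]) cube([5.4, 15.9, 14.5]) → bbox [13.6,1.1,-6.1] .. [19,17,8.4]
B = cube([5.4, 2.6, 4]) → bbox [0,0,0] .. [5.4,2.6,4]
lo = A.lo+B.lo = [13.6+0, 1.1+0, -6.1+0] = [13.600,1.100,-6.100]
hi = A.hi+B.hi = [19+5.4, 17+2.6, 8.4+4] = [24.400,19.600,12.400]
diag = √(10.8²+18.5²+18.5²) = √801.14 = 28.304

min=[13.600,1.100,-6.100] max=[24.400,19.600,12.400] diag=28.304


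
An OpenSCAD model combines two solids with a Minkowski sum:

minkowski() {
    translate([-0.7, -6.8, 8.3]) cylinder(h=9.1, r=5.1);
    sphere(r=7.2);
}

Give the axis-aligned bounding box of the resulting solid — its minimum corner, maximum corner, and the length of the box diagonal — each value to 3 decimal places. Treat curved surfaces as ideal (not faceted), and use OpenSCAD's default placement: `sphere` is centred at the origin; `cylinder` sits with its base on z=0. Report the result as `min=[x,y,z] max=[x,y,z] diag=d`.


A = translate([-0.7, -6.8, 8.3]) cylinder(h=9.1, r=5.1) → bbox [-5.8,-11.9,8.3] .. [4.4,-1.7,17.4]
B = sphere(r=7.2) → bbox [-7.2,-7.2,-7.2] .. [7.2,7.2,7.2]
lo = A.lo+B.lo = [-5.8-7.2, -11.9-7.2, 8.3-7.2] = [-13.000,-19.100,1.100]
hi = A.hi+B.hi = [4.4+7.2, -1.7+7.2, 17.4+7.2] = [11.600,5.500,24.600]
diag = √(24.6²+24.6²+23.5²) = √1762.57 = 41.983

min=[-13.000,-19.100,1.100] max=[11.600,5.500,24.600] diag=41.983


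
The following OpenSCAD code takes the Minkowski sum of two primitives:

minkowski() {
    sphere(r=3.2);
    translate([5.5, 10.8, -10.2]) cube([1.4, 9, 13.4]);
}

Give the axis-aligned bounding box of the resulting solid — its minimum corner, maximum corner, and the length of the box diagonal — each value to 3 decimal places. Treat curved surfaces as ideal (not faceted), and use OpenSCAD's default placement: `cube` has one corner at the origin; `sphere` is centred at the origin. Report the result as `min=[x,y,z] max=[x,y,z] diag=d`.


min=[2.300,7.600,-13.400] max=[10.100,23.000,6.400] diag=26.269

A = translate([5.5, 10.8, -10.2]) cube([1.4, 9, 13.4]) → bbox [5.5,10.8,-10.2] .. [6.9,19.8,3.2]
B = sphere(r=3.2) → bbox [-3.2,-3.2,-3.2] .. [3.2,3.2,3.2]
lo = A.lo+B.lo = [5.5-3.2, 10.8-3.2, -10.2-3.2] = [2.300,7.600,-13.400]
hi = A.hi+B.hi = [6.9+3.2, 19.8+3.2, 3.2+3.2] = [10.100,23.000,6.400]
diag = √(7.8²+15.4²+19.8²) = √690.04 = 26.269


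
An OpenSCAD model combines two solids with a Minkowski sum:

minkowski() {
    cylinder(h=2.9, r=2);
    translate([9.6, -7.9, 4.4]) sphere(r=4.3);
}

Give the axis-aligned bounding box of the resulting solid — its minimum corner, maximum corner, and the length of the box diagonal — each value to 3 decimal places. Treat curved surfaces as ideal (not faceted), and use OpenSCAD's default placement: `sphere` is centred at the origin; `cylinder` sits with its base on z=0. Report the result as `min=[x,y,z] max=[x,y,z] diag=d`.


A = translate([9.6, -7.9, 4.4]) sphere(r=4.3) → bbox [5.3,-12.2,0.1] .. [13.9,-3.6,8.7]
B = cylinder(h=2.9, r=2) → bbox [-2,-2,0] .. [2,2,2.9]
lo = A.lo+B.lo = [5.3-2, -12.2-2, 0.1+0] = [3.300,-14.200,0.100]
hi = A.hi+B.hi = [13.9+2, -3.6+2, 8.7+2.9] = [15.900,-1.600,11.600]
diag = √(12.6²+12.6²+11.5²) = √449.77 = 21.208

min=[3.300,-14.200,0.100] max=[15.900,-1.600,11.600] diag=21.208


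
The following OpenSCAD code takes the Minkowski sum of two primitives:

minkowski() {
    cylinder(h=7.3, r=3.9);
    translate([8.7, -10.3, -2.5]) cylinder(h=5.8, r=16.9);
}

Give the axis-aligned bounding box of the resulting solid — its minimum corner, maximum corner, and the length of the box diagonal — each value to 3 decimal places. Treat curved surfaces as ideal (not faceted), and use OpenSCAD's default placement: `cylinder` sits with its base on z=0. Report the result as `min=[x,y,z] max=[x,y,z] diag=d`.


min=[-12.100,-31.100,-2.500] max=[29.500,10.500,10.600] diag=60.272

A = translate([8.7, -10.3, -2.5]) cylinder(h=5.8, r=16.9) → bbox [-8.2,-27.2,-2.5] .. [25.6,6.6,3.3]
B = cylinder(h=7.3, r=3.9) → bbox [-3.9,-3.9,0] .. [3.9,3.9,7.3]
lo = A.lo+B.lo = [-8.2-3.9, -27.2-3.9, -2.5+0] = [-12.100,-31.100,-2.500]
hi = A.hi+B.hi = [25.6+3.9, 6.6+3.9, 3.3+7.3] = [29.500,10.500,10.600]
diag = √(41.6²+41.6²+13.1²) = √3632.73 = 60.272


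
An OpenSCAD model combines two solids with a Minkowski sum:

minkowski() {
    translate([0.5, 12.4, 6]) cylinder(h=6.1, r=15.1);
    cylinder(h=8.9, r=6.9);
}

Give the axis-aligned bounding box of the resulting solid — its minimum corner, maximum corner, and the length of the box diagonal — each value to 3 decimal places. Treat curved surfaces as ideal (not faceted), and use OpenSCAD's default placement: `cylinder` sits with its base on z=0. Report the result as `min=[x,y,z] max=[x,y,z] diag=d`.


A = translate([0.5, 12.4, 6]) cylinder(h=6.1, r=15.1) → bbox [-14.6,-2.7,6] .. [15.6,27.5,12.1]
B = cylinder(h=8.9, r=6.9) → bbox [-6.9,-6.9,0] .. [6.9,6.9,8.9]
lo = A.lo+B.lo = [-14.6-6.9, -2.7-6.9, 6+0] = [-21.500,-9.600,6.000]
hi = A.hi+B.hi = [15.6+6.9, 27.5+6.9, 12.1+8.9] = [22.500,34.400,21.000]
diag = √(44²+44²+15²) = √4097 = 64.008

min=[-21.500,-9.600,6.000] max=[22.500,34.400,21.000] diag=64.008


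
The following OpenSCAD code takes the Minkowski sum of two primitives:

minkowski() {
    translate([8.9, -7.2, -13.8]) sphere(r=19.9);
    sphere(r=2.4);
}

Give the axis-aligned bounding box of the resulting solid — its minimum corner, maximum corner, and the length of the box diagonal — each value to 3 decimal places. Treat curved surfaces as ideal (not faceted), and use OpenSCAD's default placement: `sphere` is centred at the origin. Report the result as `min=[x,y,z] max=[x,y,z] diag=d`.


A = translate([8.9, -7.2, -13.8]) sphere(r=19.9) → bbox [-11,-27.1,-33.7] .. [28.8,12.7,6.1]
B = sphere(r=2.4) → bbox [-2.4,-2.4,-2.4] .. [2.4,2.4,2.4]
lo = A.lo+B.lo = [-11-2.4, -27.1-2.4, -33.7-2.4] = [-13.400,-29.500,-36.100]
hi = A.hi+B.hi = [28.8+2.4, 12.7+2.4, 6.1+2.4] = [31.200,15.100,8.500]
diag = √(44.6²+44.6²+44.6²) = √5967.48 = 77.249

min=[-13.400,-29.500,-36.100] max=[31.200,15.100,8.500] diag=77.249


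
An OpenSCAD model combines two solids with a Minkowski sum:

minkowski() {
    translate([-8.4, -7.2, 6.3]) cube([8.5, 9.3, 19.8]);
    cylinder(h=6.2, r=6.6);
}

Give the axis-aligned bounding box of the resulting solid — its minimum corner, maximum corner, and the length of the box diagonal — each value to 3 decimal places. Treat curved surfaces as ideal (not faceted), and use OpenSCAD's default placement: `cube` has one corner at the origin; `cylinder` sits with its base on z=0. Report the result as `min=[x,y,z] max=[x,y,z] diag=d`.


A = translate([-8.4, -7.2, 6.3]) cube([8.5, 9.3, 19.8]) → bbox [-8.4,-7.2,6.3] .. [0.1,2.1,26.1]
B = cylinder(h=6.2, r=6.6) → bbox [-6.6,-6.6,0] .. [6.6,6.6,6.2]
lo = A.lo+B.lo = [-8.4-6.6, -7.2-6.6, 6.3+0] = [-15.000,-13.800,6.300]
hi = A.hi+B.hi = [0.1+6.6, 2.1+6.6, 26.1+6.2] = [6.700,8.700,32.300]
diag = √(21.7²+22.5²+26²) = √1653.14 = 40.659

min=[-15.000,-13.800,6.300] max=[6.700,8.700,32.300] diag=40.659


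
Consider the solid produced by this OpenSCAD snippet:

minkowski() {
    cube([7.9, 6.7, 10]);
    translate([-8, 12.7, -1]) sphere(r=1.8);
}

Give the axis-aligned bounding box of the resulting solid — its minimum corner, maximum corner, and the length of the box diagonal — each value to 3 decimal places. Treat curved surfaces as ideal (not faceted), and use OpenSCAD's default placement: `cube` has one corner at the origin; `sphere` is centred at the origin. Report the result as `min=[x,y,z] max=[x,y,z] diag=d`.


A = translate([-8, 12.7, -1]) sphere(r=1.8) → bbox [-9.8,10.9,-2.8] .. [-6.2,14.5,0.8]
B = cube([7.9, 6.7, 10]) → bbox [0,0,0] .. [7.9,6.7,10]
lo = A.lo+B.lo = [-9.8+0, 10.9+0, -2.8+0] = [-9.800,10.900,-2.800]
hi = A.hi+B.hi = [-6.2+7.9, 14.5+6.7, 0.8+10] = [1.700,21.200,10.800]
diag = √(11.5²+10.3²+13.6²) = √423.3 = 20.574

min=[-9.800,10.900,-2.800] max=[1.700,21.200,10.800] diag=20.574


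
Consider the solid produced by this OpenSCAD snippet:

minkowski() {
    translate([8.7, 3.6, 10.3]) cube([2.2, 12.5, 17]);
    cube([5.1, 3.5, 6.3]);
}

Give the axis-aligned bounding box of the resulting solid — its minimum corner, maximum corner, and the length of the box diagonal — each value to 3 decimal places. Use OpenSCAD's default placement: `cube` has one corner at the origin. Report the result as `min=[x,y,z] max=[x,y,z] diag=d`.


A = translate([8.7, 3.6, 10.3]) cube([2.2, 12.5, 17]) → bbox [8.7,3.6,10.3] .. [10.9,16.1,27.3]
B = cube([5.1, 3.5, 6.3]) → bbox [0,0,0] .. [5.1,3.5,6.3]
lo = A.lo+B.lo = [8.7+0, 3.6+0, 10.3+0] = [8.700,3.600,10.300]
hi = A.hi+B.hi = [10.9+5.1, 16.1+3.5, 27.3+6.3] = [16.000,19.600,33.600]
diag = √(7.3²+16²+23.3²) = √852.18 = 29.192

min=[8.700,3.600,10.300] max=[16.000,19.600,33.600] diag=29.192


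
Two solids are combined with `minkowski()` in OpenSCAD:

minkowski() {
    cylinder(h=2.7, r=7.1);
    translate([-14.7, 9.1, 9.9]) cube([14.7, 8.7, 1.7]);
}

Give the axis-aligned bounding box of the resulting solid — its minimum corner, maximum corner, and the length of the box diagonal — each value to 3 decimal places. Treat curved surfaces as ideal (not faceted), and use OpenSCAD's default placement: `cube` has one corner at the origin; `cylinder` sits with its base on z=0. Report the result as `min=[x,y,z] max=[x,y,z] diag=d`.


min=[-21.800,2.000,9.900] max=[7.100,24.900,14.300] diag=37.135

A = translate([-14.7, 9.1, 9.9]) cube([14.7, 8.7, 1.7]) → bbox [-14.7,9.1,9.9] .. [0,17.8,11.6]
B = cylinder(h=2.7, r=7.1) → bbox [-7.1,-7.1,0] .. [7.1,7.1,2.7]
lo = A.lo+B.lo = [-14.7-7.1, 9.1-7.1, 9.9+0] = [-21.800,2.000,9.900]
hi = A.hi+B.hi = [0+7.1, 17.8+7.1, 11.6+2.7] = [7.100,24.900,14.300]
diag = √(28.9²+22.9²+4.4²) = √1378.98 = 37.135


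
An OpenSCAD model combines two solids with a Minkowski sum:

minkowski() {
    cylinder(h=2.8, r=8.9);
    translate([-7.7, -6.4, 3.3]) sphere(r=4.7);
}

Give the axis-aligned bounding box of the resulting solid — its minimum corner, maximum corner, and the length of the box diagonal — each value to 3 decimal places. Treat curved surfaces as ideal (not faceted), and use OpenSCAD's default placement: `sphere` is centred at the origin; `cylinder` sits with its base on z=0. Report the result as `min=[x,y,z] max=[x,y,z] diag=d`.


min=[-21.300,-20.000,-1.400] max=[5.900,7.200,10.800] diag=40.355

A = translate([-7.7, -6.4, 3.3]) sphere(r=4.7) → bbox [-12.4,-11.1,-1.4] .. [-3,-1.7,8]
B = cylinder(h=2.8, r=8.9) → bbox [-8.9,-8.9,0] .. [8.9,8.9,2.8]
lo = A.lo+B.lo = [-12.4-8.9, -11.1-8.9, -1.4+0] = [-21.300,-20.000,-1.400]
hi = A.hi+B.hi = [-3+8.9, -1.7+8.9, 8+2.8] = [5.900,7.200,10.800]
diag = √(27.2²+27.2²+12.2²) = √1628.52 = 40.355


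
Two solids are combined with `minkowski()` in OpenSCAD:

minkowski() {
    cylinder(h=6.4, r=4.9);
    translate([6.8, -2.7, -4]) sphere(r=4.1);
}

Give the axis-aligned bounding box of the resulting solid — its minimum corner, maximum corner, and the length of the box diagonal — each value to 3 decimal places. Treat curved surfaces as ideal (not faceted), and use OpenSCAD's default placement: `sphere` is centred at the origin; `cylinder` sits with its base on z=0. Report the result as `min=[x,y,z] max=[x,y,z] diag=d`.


min=[-2.200,-11.700,-8.100] max=[15.800,6.300,6.500] diag=29.346

A = translate([6.8, -2.7, -4]) sphere(r=4.1) → bbox [2.7,-6.8,-8.1] .. [10.9,1.4,0.1]
B = cylinder(h=6.4, r=4.9) → bbox [-4.9,-4.9,0] .. [4.9,4.9,6.4]
lo = A.lo+B.lo = [2.7-4.9, -6.8-4.9, -8.1+0] = [-2.200,-11.700,-8.100]
hi = A.hi+B.hi = [10.9+4.9, 1.4+4.9, 0.1+6.4] = [15.800,6.300,6.500]
diag = √(18²+18²+14.6²) = √861.16 = 29.346


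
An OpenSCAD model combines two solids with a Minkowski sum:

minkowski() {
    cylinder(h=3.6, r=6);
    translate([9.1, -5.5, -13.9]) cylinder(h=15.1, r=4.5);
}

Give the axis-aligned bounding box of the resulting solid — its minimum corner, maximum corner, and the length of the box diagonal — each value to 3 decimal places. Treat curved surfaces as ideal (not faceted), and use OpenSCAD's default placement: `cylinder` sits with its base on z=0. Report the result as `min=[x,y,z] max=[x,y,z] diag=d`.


min=[-1.400,-16.000,-13.900] max=[19.600,5.000,4.800] diag=35.095

A = translate([9.1, -5.5, -13.9]) cylinder(h=15.1, r=4.5) → bbox [4.6,-10,-13.9] .. [13.6,-1,1.2]
B = cylinder(h=3.6, r=6) → bbox [-6,-6,0] .. [6,6,3.6]
lo = A.lo+B.lo = [4.6-6, -10-6, -13.9+0] = [-1.400,-16.000,-13.900]
hi = A.hi+B.hi = [13.6+6, -1+6, 1.2+3.6] = [19.600,5.000,4.800]
diag = √(21²+21²+18.7²) = √1231.69 = 35.095


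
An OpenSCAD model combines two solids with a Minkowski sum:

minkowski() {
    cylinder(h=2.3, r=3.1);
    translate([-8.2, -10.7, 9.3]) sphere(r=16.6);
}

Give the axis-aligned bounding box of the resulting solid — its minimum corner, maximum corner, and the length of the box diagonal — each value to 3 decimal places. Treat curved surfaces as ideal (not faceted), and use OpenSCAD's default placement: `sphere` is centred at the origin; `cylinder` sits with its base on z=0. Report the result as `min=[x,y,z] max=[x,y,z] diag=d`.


A = translate([-8.2, -10.7, 9.3]) sphere(r=16.6) → bbox [-24.8,-27.3,-7.3] .. [8.4,5.9,25.9]
B = cylinder(h=2.3, r=3.1) → bbox [-3.1,-3.1,0] .. [3.1,3.1,2.3]
lo = A.lo+B.lo = [-24.8-3.1, -27.3-3.1, -7.3+0] = [-27.900,-30.400,-7.300]
hi = A.hi+B.hi = [8.4+3.1, 5.9+3.1, 25.9+2.3] = [11.500,9.000,28.200]
diag = √(39.4²+39.4²+35.5²) = √4364.97 = 66.068

min=[-27.900,-30.400,-7.300] max=[11.500,9.000,28.200] diag=66.068


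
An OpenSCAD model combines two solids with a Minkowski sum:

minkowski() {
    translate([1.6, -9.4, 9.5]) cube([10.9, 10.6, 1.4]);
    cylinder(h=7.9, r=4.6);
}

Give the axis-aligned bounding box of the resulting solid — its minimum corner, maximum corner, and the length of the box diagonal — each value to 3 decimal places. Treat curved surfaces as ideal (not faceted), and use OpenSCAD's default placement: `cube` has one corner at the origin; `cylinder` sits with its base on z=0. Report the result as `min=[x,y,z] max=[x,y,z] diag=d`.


A = translate([1.6, -9.4, 9.5]) cube([10.9, 10.6, 1.4]) → bbox [1.6,-9.4,9.5] .. [12.5,1.2,10.9]
B = cylinder(h=7.9, r=4.6) → bbox [-4.6,-4.6,0] .. [4.6,4.6,7.9]
lo = A.lo+B.lo = [1.6-4.6, -9.4-4.6, 9.5+0] = [-3.000,-14.000,9.500]
hi = A.hi+B.hi = [12.5+4.6, 1.2+4.6, 10.9+7.9] = [17.100,5.800,18.800]
diag = √(20.1²+19.8²+9.3²) = √882.54 = 29.708

min=[-3.000,-14.000,9.500] max=[17.100,5.800,18.800] diag=29.708


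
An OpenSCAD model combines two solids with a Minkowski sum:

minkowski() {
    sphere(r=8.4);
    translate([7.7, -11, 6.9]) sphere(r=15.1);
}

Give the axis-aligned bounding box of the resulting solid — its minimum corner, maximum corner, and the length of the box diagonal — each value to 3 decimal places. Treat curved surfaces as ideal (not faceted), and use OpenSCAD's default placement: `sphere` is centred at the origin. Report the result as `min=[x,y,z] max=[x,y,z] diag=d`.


min=[-15.800,-34.500,-16.600] max=[31.200,12.500,30.400] diag=81.406

A = translate([7.7, -11, 6.9]) sphere(r=15.1) → bbox [-7.4,-26.1,-8.2] .. [22.8,4.1,22]
B = sphere(r=8.4) → bbox [-8.4,-8.4,-8.4] .. [8.4,8.4,8.4]
lo = A.lo+B.lo = [-7.4-8.4, -26.1-8.4, -8.2-8.4] = [-15.800,-34.500,-16.600]
hi = A.hi+B.hi = [22.8+8.4, 4.1+8.4, 22+8.4] = [31.200,12.500,30.400]
diag = √(47²+47²+47²) = √6627 = 81.406


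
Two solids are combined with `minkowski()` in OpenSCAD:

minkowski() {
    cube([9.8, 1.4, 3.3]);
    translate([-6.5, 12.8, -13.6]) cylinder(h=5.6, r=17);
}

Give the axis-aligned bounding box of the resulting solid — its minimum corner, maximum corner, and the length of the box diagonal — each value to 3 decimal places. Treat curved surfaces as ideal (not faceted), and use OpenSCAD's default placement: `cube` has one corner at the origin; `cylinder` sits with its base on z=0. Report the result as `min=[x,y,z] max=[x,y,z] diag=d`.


A = translate([-6.5, 12.8, -13.6]) cylinder(h=5.6, r=17) → bbox [-23.5,-4.2,-13.6] .. [10.5,29.8,-8]
B = cube([9.8, 1.4, 3.3]) → bbox [0,0,0] .. [9.8,1.4,3.3]
lo = A.lo+B.lo = [-23.5+0, -4.2+0, -13.6+0] = [-23.500,-4.200,-13.600]
hi = A.hi+B.hi = [10.5+9.8, 29.8+1.4, -8+3.3] = [20.300,31.200,-4.700]
diag = √(43.8²+35.4²+8.9²) = √3250.81 = 57.016

min=[-23.500,-4.200,-13.600] max=[20.300,31.200,-4.700] diag=57.016


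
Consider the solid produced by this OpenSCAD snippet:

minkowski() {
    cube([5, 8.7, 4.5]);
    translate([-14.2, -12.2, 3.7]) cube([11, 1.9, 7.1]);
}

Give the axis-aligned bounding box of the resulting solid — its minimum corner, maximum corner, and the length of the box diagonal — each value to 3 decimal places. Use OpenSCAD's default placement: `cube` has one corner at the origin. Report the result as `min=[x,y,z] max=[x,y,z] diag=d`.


min=[-14.200,-12.200,3.700] max=[1.800,-1.600,15.300] diag=22.426

A = translate([-14.2, -12.2, 3.7]) cube([11, 1.9, 7.1]) → bbox [-14.2,-12.2,3.7] .. [-3.2,-10.3,10.8]
B = cube([5, 8.7, 4.5]) → bbox [0,0,0] .. [5,8.7,4.5]
lo = A.lo+B.lo = [-14.2+0, -12.2+0, 3.7+0] = [-14.200,-12.200,3.700]
hi = A.hi+B.hi = [-3.2+5, -10.3+8.7, 10.8+4.5] = [1.800,-1.600,15.300]
diag = √(16²+10.6²+11.6²) = √502.92 = 22.426


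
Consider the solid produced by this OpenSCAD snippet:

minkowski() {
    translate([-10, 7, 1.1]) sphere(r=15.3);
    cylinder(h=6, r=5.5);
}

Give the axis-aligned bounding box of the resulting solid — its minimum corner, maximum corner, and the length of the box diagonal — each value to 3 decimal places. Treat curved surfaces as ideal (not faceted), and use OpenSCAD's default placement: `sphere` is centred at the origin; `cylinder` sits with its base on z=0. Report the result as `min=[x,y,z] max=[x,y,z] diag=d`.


min=[-30.800,-13.800,-14.200] max=[10.800,27.800,22.400] diag=69.287

A = translate([-10, 7, 1.1]) sphere(r=15.3) → bbox [-25.3,-8.3,-14.2] .. [5.3,22.3,16.4]
B = cylinder(h=6, r=5.5) → bbox [-5.5,-5.5,0] .. [5.5,5.5,6]
lo = A.lo+B.lo = [-25.3-5.5, -8.3-5.5, -14.2+0] = [-30.800,-13.800,-14.200]
hi = A.hi+B.hi = [5.3+5.5, 22.3+5.5, 16.4+6] = [10.800,27.800,22.400]
diag = √(41.6²+41.6²+36.6²) = √4800.68 = 69.287


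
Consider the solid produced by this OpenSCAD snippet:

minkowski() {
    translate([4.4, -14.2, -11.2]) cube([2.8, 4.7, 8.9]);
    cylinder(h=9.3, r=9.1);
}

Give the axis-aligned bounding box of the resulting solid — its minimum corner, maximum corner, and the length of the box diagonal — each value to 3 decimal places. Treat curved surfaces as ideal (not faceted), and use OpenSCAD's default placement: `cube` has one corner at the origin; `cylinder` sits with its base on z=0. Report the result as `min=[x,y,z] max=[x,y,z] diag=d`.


min=[-4.700,-23.300,-11.200] max=[16.300,-0.400,7.000] diag=36.009

A = translate([4.4, -14.2, -11.2]) cube([2.8, 4.7, 8.9]) → bbox [4.4,-14.2,-11.2] .. [7.2,-9.5,-2.3]
B = cylinder(h=9.3, r=9.1) → bbox [-9.1,-9.1,0] .. [9.1,9.1,9.3]
lo = A.lo+B.lo = [4.4-9.1, -14.2-9.1, -11.2+0] = [-4.700,-23.300,-11.200]
hi = A.hi+B.hi = [7.2+9.1, -9.5+9.1, -2.3+9.3] = [16.300,-0.400,7.000]
diag = √(21²+22.9²+18.2²) = √1296.65 = 36.009


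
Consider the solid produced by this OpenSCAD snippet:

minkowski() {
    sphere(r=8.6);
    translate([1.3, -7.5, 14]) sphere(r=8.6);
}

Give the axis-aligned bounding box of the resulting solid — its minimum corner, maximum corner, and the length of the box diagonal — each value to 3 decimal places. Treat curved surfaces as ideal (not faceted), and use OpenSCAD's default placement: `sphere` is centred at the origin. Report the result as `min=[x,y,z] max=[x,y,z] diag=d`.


min=[-15.900,-24.700,-3.200] max=[18.500,9.700,31.200] diag=59.583

A = translate([1.3, -7.5, 14]) sphere(r=8.6) → bbox [-7.3,-16.1,5.4] .. [9.9,1.1,22.6]
B = sphere(r=8.6) → bbox [-8.6,-8.6,-8.6] .. [8.6,8.6,8.6]
lo = A.lo+B.lo = [-7.3-8.6, -16.1-8.6, 5.4-8.6] = [-15.900,-24.700,-3.200]
hi = A.hi+B.hi = [9.9+8.6, 1.1+8.6, 22.6+8.6] = [18.500,9.700,31.200]
diag = √(34.4²+34.4²+34.4²) = √3550.08 = 59.583


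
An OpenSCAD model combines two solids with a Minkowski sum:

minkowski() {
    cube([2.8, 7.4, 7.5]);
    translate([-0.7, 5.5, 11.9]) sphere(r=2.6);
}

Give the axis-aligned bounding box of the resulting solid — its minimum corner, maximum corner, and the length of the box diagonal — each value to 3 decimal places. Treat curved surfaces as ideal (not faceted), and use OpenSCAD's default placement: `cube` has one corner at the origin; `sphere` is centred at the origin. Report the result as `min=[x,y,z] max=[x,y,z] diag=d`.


A = translate([-0.7, 5.5, 11.9]) sphere(r=2.6) → bbox [-3.3,2.9,9.3] .. [1.9,8.1,14.5]
B = cube([2.8, 7.4, 7.5]) → bbox [0,0,0] .. [2.8,7.4,7.5]
lo = A.lo+B.lo = [-3.3+0, 2.9+0, 9.3+0] = [-3.300,2.900,9.300]
hi = A.hi+B.hi = [1.9+2.8, 8.1+7.4, 14.5+7.5] = [4.700,15.500,22.000]
diag = √(8²+12.6²+12.7²) = √384.05 = 19.597

min=[-3.300,2.900,9.300] max=[4.700,15.500,22.000] diag=19.597


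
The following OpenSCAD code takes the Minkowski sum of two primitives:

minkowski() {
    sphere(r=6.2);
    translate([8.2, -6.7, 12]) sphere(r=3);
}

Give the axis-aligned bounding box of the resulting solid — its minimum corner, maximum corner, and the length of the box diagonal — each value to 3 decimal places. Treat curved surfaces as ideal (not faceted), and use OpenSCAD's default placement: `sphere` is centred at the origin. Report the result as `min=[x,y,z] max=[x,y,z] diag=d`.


min=[-1.000,-15.900,2.800] max=[17.400,2.500,21.200] diag=31.870

A = translate([8.2, -6.7, 12]) sphere(r=3) → bbox [5.2,-9.7,9] .. [11.2,-3.7,15]
B = sphere(r=6.2) → bbox [-6.2,-6.2,-6.2] .. [6.2,6.2,6.2]
lo = A.lo+B.lo = [5.2-6.2, -9.7-6.2, 9-6.2] = [-1.000,-15.900,2.800]
hi = A.hi+B.hi = [11.2+6.2, -3.7+6.2, 15+6.2] = [17.400,2.500,21.200]
diag = √(18.4²+18.4²+18.4²) = √1015.68 = 31.870


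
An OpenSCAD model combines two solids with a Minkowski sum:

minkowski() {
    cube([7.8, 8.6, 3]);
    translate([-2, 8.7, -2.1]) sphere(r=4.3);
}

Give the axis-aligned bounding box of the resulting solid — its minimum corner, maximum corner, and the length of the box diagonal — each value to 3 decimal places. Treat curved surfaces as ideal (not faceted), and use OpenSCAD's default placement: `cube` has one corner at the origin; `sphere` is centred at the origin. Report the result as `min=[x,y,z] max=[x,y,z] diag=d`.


min=[-6.300,4.400,-6.400] max=[10.100,21.600,5.200] diag=26.445

A = translate([-2, 8.7, -2.1]) sphere(r=4.3) → bbox [-6.3,4.4,-6.4] .. [2.3,13,2.2]
B = cube([7.8, 8.6, 3]) → bbox [0,0,0] .. [7.8,8.6,3]
lo = A.lo+B.lo = [-6.3+0, 4.4+0, -6.4+0] = [-6.300,4.400,-6.400]
hi = A.hi+B.hi = [2.3+7.8, 13+8.6, 2.2+3] = [10.100,21.600,5.200]
diag = √(16.4²+17.2²+11.6²) = √699.36 = 26.445


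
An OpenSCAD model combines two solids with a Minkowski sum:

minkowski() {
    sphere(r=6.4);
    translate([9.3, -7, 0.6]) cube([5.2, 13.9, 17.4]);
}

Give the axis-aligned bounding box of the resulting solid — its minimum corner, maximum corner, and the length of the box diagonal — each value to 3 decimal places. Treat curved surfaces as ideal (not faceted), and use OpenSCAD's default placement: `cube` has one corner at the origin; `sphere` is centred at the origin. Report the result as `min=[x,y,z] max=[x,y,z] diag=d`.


A = translate([9.3, -7, 0.6]) cube([5.2, 13.9, 17.4]) → bbox [9.3,-7,0.6] .. [14.5,6.9,18]
B = sphere(r=6.4) → bbox [-6.4,-6.4,-6.4] .. [6.4,6.4,6.4]
lo = A.lo+B.lo = [9.3-6.4, -7-6.4, 0.6-6.4] = [2.900,-13.400,-5.800]
hi = A.hi+B.hi = [14.5+6.4, 6.9+6.4, 18+6.4] = [20.900,13.300,24.400]
diag = √(18²+26.7²+30.2²) = √1948.93 = 44.147

min=[2.900,-13.400,-5.800] max=[20.900,13.300,24.400] diag=44.147


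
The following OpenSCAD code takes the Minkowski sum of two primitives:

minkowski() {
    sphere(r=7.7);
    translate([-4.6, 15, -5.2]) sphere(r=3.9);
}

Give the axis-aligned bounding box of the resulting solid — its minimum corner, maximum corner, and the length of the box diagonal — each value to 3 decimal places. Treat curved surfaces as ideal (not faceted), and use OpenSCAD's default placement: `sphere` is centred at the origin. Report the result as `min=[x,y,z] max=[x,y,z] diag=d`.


min=[-16.200,3.400,-16.800] max=[7.000,26.600,6.400] diag=40.184

A = translate([-4.6, 15, -5.2]) sphere(r=3.9) → bbox [-8.5,11.1,-9.1] .. [-0.7,18.9,-1.3]
B = sphere(r=7.7) → bbox [-7.7,-7.7,-7.7] .. [7.7,7.7,7.7]
lo = A.lo+B.lo = [-8.5-7.7, 11.1-7.7, -9.1-7.7] = [-16.200,3.400,-16.800]
hi = A.hi+B.hi = [-0.7+7.7, 18.9+7.7, -1.3+7.7] = [7.000,26.600,6.400]
diag = √(23.2²+23.2²+23.2²) = √1614.72 = 40.184


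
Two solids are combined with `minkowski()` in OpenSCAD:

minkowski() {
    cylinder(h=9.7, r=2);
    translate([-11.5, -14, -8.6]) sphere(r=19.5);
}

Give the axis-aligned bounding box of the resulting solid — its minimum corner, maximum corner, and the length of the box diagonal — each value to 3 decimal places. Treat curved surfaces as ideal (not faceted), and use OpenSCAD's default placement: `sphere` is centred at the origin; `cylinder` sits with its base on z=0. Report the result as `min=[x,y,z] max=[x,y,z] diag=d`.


min=[-33.000,-35.500,-28.100] max=[10.000,7.500,20.600] diag=77.908

A = translate([-11.5, -14, -8.6]) sphere(r=19.5) → bbox [-31,-33.5,-28.1] .. [8,5.5,10.9]
B = cylinder(h=9.7, r=2) → bbox [-2,-2,0] .. [2,2,9.7]
lo = A.lo+B.lo = [-31-2, -33.5-2, -28.1+0] = [-33.000,-35.500,-28.100]
hi = A.hi+B.hi = [8+2, 5.5+2, 10.9+9.7] = [10.000,7.500,20.600]
diag = √(43²+43²+48.7²) = √6069.69 = 77.908


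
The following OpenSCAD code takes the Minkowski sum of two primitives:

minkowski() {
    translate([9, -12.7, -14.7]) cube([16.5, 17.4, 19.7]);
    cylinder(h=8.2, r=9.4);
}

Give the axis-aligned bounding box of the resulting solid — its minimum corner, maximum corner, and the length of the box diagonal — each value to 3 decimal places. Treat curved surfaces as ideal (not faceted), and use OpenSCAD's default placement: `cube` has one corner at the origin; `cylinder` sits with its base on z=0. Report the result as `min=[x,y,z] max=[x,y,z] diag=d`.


min=[-0.400,-22.100,-14.700] max=[34.900,14.100,13.200] diag=57.749

A = translate([9, -12.7, -14.7]) cube([16.5, 17.4, 19.7]) → bbox [9,-12.7,-14.7] .. [25.5,4.7,5]
B = cylinder(h=8.2, r=9.4) → bbox [-9.4,-9.4,0] .. [9.4,9.4,8.2]
lo = A.lo+B.lo = [9-9.4, -12.7-9.4, -14.7+0] = [-0.400,-22.100,-14.700]
hi = A.hi+B.hi = [25.5+9.4, 4.7+9.4, 5+8.2] = [34.900,14.100,13.200]
diag = √(35.3²+36.2²+27.9²) = √3334.94 = 57.749


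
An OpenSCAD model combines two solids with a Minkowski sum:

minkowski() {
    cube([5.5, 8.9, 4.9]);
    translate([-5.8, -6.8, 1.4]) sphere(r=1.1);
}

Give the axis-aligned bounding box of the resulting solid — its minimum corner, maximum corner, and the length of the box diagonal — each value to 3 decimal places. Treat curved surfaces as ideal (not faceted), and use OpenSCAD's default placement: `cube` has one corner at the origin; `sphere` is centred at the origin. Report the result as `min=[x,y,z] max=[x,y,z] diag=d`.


A = translate([-5.8, -6.8, 1.4]) sphere(r=1.1) → bbox [-6.9,-7.9,0.3] .. [-4.7,-5.7,2.5]
B = cube([5.5, 8.9, 4.9]) → bbox [0,0,0] .. [5.5,8.9,4.9]
lo = A.lo+B.lo = [-6.9+0, -7.9+0, 0.3+0] = [-6.900,-7.900,0.300]
hi = A.hi+B.hi = [-4.7+5.5, -5.7+8.9, 2.5+4.9] = [0.800,3.200,7.400]
diag = √(7.7²+11.1²+7.1²) = √232.91 = 15.261

min=[-6.900,-7.900,0.300] max=[0.800,3.200,7.400] diag=15.261


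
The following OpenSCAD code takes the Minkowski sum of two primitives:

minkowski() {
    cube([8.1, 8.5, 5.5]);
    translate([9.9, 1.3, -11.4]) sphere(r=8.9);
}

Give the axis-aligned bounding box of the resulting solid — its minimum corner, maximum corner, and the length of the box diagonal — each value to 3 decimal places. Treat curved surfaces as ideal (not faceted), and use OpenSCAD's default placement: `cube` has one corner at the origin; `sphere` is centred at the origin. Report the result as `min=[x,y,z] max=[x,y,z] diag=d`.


A = translate([9.9, 1.3, -11.4]) sphere(r=8.9) → bbox [1,-7.6,-20.3] .. [18.8,10.2,-2.5]
B = cube([8.1, 8.5, 5.5]) → bbox [0,0,0] .. [8.1,8.5,5.5]
lo = A.lo+B.lo = [1+0, -7.6+0, -20.3+0] = [1.000,-7.600,-20.300]
hi = A.hi+B.hi = [18.8+8.1, 10.2+8.5, -2.5+5.5] = [26.900,18.700,3.000]
diag = √(25.9²+26.3²+23.3²) = √1905.39 = 43.651

min=[1.000,-7.600,-20.300] max=[26.900,18.700,3.000] diag=43.651


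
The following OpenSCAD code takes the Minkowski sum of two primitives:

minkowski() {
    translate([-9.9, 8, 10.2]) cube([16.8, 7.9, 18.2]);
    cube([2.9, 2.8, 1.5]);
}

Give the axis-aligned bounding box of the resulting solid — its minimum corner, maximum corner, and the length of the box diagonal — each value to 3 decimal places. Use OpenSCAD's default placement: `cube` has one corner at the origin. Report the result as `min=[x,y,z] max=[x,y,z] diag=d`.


min=[-9.900,8.000,10.200] max=[9.800,18.700,29.900] diag=29.844

A = translate([-9.9, 8, 10.2]) cube([16.8, 7.9, 18.2]) → bbox [-9.9,8,10.2] .. [6.9,15.9,28.4]
B = cube([2.9, 2.8, 1.5]) → bbox [0,0,0] .. [2.9,2.8,1.5]
lo = A.lo+B.lo = [-9.9+0, 8+0, 10.2+0] = [-9.900,8.000,10.200]
hi = A.hi+B.hi = [6.9+2.9, 15.9+2.8, 28.4+1.5] = [9.800,18.700,29.900]
diag = √(19.7²+10.7²+19.7²) = √890.67 = 29.844


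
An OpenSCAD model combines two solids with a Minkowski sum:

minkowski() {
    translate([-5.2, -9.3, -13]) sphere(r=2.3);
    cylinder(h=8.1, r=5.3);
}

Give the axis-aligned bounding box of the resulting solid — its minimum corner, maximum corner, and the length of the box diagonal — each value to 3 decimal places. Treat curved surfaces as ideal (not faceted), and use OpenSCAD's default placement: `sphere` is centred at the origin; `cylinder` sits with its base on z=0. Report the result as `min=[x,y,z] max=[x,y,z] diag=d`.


min=[-12.800,-16.900,-15.300] max=[2.400,-1.700,-2.600] diag=24.967

A = translate([-5.2, -9.3, -13]) sphere(r=2.3) → bbox [-7.5,-11.6,-15.3] .. [-2.9,-7,-10.7]
B = cylinder(h=8.1, r=5.3) → bbox [-5.3,-5.3,0] .. [5.3,5.3,8.1]
lo = A.lo+B.lo = [-7.5-5.3, -11.6-5.3, -15.3+0] = [-12.800,-16.900,-15.300]
hi = A.hi+B.hi = [-2.9+5.3, -7+5.3, -10.7+8.1] = [2.400,-1.700,-2.600]
diag = √(15.2²+15.2²+12.7²) = √623.37 = 24.967


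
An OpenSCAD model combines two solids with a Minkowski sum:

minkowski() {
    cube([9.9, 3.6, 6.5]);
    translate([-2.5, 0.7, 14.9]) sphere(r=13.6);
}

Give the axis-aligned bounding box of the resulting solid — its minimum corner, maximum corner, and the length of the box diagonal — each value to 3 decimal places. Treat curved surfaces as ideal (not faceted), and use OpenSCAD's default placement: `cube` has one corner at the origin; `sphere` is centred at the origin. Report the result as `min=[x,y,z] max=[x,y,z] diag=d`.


A = translate([-2.5, 0.7, 14.9]) sphere(r=13.6) → bbox [-16.1,-12.9,1.3] .. [11.1,14.3,28.5]
B = cube([9.9, 3.6, 6.5]) → bbox [0,0,0] .. [9.9,3.6,6.5]
lo = A.lo+B.lo = [-16.1+0, -12.9+0, 1.3+0] = [-16.100,-12.900,1.300]
hi = A.hi+B.hi = [11.1+9.9, 14.3+3.6, 28.5+6.5] = [21.000,17.900,35.000]
diag = √(37.1²+30.8²+33.7²) = √3460.74 = 58.828

min=[-16.100,-12.900,1.300] max=[21.000,17.900,35.000] diag=58.828


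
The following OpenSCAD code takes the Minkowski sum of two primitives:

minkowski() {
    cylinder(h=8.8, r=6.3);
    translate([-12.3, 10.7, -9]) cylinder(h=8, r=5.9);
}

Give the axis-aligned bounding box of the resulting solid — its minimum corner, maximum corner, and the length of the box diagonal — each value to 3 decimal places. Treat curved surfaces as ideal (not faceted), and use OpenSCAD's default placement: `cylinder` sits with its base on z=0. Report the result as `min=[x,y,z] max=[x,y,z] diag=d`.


A = translate([-12.3, 10.7, -9]) cylinder(h=8, r=5.9) → bbox [-18.2,4.8,-9] .. [-6.4,16.6,-1]
B = cylinder(h=8.8, r=6.3) → bbox [-6.3,-6.3,0] .. [6.3,6.3,8.8]
lo = A.lo+B.lo = [-18.2-6.3, 4.8-6.3, -9+0] = [-24.500,-1.500,-9.000]
hi = A.hi+B.hi = [-6.4+6.3, 16.6+6.3, -1+8.8] = [-0.100,22.900,7.800]
diag = √(24.4²+24.4²+16.8²) = √1472.96 = 38.379

min=[-24.500,-1.500,-9.000] max=[-0.100,22.900,7.800] diag=38.379


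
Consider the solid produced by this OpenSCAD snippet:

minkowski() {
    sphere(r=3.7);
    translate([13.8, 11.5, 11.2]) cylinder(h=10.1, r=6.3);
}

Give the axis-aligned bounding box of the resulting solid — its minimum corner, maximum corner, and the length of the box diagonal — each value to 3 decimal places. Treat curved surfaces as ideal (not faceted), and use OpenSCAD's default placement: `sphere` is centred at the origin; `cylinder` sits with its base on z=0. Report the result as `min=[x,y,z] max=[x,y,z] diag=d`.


min=[3.800,1.500,7.500] max=[23.800,21.500,25.000] diag=33.260

A = translate([13.8, 11.5, 11.2]) cylinder(h=10.1, r=6.3) → bbox [7.5,5.2,11.2] .. [20.1,17.8,21.3]
B = sphere(r=3.7) → bbox [-3.7,-3.7,-3.7] .. [3.7,3.7,3.7]
lo = A.lo+B.lo = [7.5-3.7, 5.2-3.7, 11.2-3.7] = [3.800,1.500,7.500]
hi = A.hi+B.hi = [20.1+3.7, 17.8+3.7, 21.3+3.7] = [23.800,21.500,25.000]
diag = √(20²+20²+17.5²) = √1106.25 = 33.260


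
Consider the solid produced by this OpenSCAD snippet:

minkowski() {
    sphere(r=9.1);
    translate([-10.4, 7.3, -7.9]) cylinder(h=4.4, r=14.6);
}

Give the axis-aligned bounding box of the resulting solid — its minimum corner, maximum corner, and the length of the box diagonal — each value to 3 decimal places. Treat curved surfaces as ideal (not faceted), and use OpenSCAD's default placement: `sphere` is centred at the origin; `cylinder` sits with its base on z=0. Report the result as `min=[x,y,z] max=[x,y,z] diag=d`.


min=[-34.100,-16.400,-17.000] max=[13.300,31.000,5.600] diag=70.741

A = translate([-10.4, 7.3, -7.9]) cylinder(h=4.4, r=14.6) → bbox [-25,-7.3,-7.9] .. [4.2,21.9,-3.5]
B = sphere(r=9.1) → bbox [-9.1,-9.1,-9.1] .. [9.1,9.1,9.1]
lo = A.lo+B.lo = [-25-9.1, -7.3-9.1, -7.9-9.1] = [-34.100,-16.400,-17.000]
hi = A.hi+B.hi = [4.2+9.1, 21.9+9.1, -3.5+9.1] = [13.300,31.000,5.600]
diag = √(47.4²+47.4²+22.6²) = √5004.28 = 70.741


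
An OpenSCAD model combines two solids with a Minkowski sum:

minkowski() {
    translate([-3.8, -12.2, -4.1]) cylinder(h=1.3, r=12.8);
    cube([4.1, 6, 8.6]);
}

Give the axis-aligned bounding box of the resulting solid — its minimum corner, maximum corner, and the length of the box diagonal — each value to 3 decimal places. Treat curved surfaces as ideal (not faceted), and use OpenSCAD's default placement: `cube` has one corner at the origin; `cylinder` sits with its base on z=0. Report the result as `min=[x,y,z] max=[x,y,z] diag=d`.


min=[-16.600,-25.000,-4.100] max=[13.100,6.600,5.800] diag=44.482

A = translate([-3.8, -12.2, -4.1]) cylinder(h=1.3, r=12.8) → bbox [-16.6,-25,-4.1] .. [9,0.6,-2.8]
B = cube([4.1, 6, 8.6]) → bbox [0,0,0] .. [4.1,6,8.6]
lo = A.lo+B.lo = [-16.6+0, -25+0, -4.1+0] = [-16.600,-25.000,-4.100]
hi = A.hi+B.hi = [9+4.1, 0.6+6, -2.8+8.6] = [13.100,6.600,5.800]
diag = √(29.7²+31.6²+9.9²) = √1978.66 = 44.482


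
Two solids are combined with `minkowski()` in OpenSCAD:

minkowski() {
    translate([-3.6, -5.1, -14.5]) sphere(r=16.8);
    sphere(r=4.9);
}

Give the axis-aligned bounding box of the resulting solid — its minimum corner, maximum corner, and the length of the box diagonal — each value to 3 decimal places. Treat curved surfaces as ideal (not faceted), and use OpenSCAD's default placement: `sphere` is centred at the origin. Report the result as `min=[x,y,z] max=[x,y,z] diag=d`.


A = translate([-3.6, -5.1, -14.5]) sphere(r=16.8) → bbox [-20.4,-21.9,-31.3] .. [13.2,11.7,2.3]
B = sphere(r=4.9) → bbox [-4.9,-4.9,-4.9] .. [4.9,4.9,4.9]
lo = A.lo+B.lo = [-20.4-4.9, -21.9-4.9, -31.3-4.9] = [-25.300,-26.800,-36.200]
hi = A.hi+B.hi = [13.2+4.9, 11.7+4.9, 2.3+4.9] = [18.100,16.600,7.200]
diag = √(43.4²+43.4²+43.4²) = √5650.68 = 75.171

min=[-25.300,-26.800,-36.200] max=[18.100,16.600,7.200] diag=75.171


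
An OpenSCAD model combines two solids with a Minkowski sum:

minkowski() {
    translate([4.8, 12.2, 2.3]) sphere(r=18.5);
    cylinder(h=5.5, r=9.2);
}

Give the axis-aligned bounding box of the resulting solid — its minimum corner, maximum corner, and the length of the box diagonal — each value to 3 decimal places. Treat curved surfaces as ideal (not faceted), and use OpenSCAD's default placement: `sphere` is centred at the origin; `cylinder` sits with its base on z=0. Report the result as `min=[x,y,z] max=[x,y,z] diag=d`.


min=[-22.900,-15.500,-16.200] max=[32.500,39.900,26.300] diag=89.132

A = translate([4.8, 12.2, 2.3]) sphere(r=18.5) → bbox [-13.7,-6.3,-16.2] .. [23.3,30.7,20.8]
B = cylinder(h=5.5, r=9.2) → bbox [-9.2,-9.2,0] .. [9.2,9.2,5.5]
lo = A.lo+B.lo = [-13.7-9.2, -6.3-9.2, -16.2+0] = [-22.900,-15.500,-16.200]
hi = A.hi+B.hi = [23.3+9.2, 30.7+9.2, 20.8+5.5] = [32.500,39.900,26.300]
diag = √(55.4²+55.4²+42.5²) = √7944.57 = 89.132


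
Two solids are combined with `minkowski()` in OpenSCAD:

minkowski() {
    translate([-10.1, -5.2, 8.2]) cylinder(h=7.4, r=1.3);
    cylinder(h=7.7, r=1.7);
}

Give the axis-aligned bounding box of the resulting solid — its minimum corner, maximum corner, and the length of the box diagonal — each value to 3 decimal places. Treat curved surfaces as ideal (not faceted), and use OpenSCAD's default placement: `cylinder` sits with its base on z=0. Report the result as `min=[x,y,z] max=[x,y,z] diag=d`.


min=[-13.100,-8.200,8.200] max=[-7.100,-2.200,23.300] diag=17.321

A = translate([-10.1, -5.2, 8.2]) cylinder(h=7.4, r=1.3) → bbox [-11.4,-6.5,8.2] .. [-8.8,-3.9,15.6]
B = cylinder(h=7.7, r=1.7) → bbox [-1.7,-1.7,0] .. [1.7,1.7,7.7]
lo = A.lo+B.lo = [-11.4-1.7, -6.5-1.7, 8.2+0] = [-13.100,-8.200,8.200]
hi = A.hi+B.hi = [-8.8+1.7, -3.9+1.7, 15.6+7.7] = [-7.100,-2.200,23.300]
diag = √(6²+6²+15.1²) = √300.01 = 17.321


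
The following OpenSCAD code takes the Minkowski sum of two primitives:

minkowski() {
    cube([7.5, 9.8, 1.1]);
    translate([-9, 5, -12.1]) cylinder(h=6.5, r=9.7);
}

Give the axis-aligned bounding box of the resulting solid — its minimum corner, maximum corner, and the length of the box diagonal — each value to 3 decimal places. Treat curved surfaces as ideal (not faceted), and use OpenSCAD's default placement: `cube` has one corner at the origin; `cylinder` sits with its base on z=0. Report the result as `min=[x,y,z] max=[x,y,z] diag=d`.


min=[-18.700,-4.700,-12.100] max=[8.200,24.500,-4.500] diag=40.423

A = translate([-9, 5, -12.1]) cylinder(h=6.5, r=9.7) → bbox [-18.7,-4.7,-12.1] .. [0.7,14.7,-5.6]
B = cube([7.5, 9.8, 1.1]) → bbox [0,0,0] .. [7.5,9.8,1.1]
lo = A.lo+B.lo = [-18.7+0, -4.7+0, -12.1+0] = [-18.700,-4.700,-12.100]
hi = A.hi+B.hi = [0.7+7.5, 14.7+9.8, -5.6+1.1] = [8.200,24.500,-4.500]
diag = √(26.9²+29.2²+7.6²) = √1634.01 = 40.423


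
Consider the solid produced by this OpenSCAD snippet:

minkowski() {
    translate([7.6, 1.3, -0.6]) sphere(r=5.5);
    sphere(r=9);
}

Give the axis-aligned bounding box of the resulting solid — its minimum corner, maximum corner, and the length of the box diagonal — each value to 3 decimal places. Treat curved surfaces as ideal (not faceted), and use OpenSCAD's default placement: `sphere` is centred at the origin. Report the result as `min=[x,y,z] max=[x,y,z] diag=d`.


A = translate([7.6, 1.3, -0.6]) sphere(r=5.5) → bbox [2.1,-4.2,-6.1] .. [13.1,6.8,4.9]
B = sphere(r=9) → bbox [-9,-9,-9] .. [9,9,9]
lo = A.lo+B.lo = [2.1-9, -4.2-9, -6.1-9] = [-6.900,-13.200,-15.100]
hi = A.hi+B.hi = [13.1+9, 6.8+9, 4.9+9] = [22.100,15.800,13.900]
diag = √(29²+29²+29²) = √2523 = 50.229

min=[-6.900,-13.200,-15.100] max=[22.100,15.800,13.900] diag=50.229
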